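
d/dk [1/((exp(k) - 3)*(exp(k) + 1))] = 2*(1 - exp(k))*exp(k)/(exp(4*k) - 4*exp(3*k) - 2*exp(2*k) + 12*exp(k) + 9)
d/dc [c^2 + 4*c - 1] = 2*c + 4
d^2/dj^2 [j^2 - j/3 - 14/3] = 2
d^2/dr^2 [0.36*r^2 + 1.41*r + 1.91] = 0.720000000000000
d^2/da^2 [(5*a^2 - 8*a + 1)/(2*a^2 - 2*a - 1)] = 6*(-4*a^3 + 14*a^2 - 20*a + 9)/(8*a^6 - 24*a^5 + 12*a^4 + 16*a^3 - 6*a^2 - 6*a - 1)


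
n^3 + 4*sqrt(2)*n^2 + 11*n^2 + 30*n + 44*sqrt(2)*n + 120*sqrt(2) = (n + 5)*(n + 6)*(n + 4*sqrt(2))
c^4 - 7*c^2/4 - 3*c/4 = c*(c - 3/2)*(c + 1/2)*(c + 1)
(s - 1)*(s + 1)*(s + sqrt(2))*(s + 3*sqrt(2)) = s^4 + 4*sqrt(2)*s^3 + 5*s^2 - 4*sqrt(2)*s - 6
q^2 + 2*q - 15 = (q - 3)*(q + 5)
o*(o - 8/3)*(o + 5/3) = o^3 - o^2 - 40*o/9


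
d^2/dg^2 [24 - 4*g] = 0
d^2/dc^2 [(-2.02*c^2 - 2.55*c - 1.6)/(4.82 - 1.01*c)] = (121.951036 - 7.105427357601e-15*c)/(1.030301*c^3 - 14.750646*c^2 + 70.394172*c - 111.980168)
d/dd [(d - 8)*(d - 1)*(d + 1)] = 3*d^2 - 16*d - 1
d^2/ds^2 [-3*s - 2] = 0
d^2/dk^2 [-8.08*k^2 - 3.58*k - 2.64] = -16.1600000000000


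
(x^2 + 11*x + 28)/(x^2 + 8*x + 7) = (x + 4)/(x + 1)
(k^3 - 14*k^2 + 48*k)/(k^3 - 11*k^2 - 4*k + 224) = k*(k - 6)/(k^2 - 3*k - 28)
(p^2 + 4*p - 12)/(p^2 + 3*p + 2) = (p^2 + 4*p - 12)/(p^2 + 3*p + 2)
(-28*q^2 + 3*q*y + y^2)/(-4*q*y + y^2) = (7*q + y)/y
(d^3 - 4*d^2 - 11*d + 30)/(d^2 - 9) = (d^2 - 7*d + 10)/(d - 3)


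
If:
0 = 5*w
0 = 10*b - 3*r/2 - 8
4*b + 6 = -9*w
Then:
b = -3/2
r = -46/3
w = 0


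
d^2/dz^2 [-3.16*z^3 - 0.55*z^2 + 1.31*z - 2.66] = -18.96*z - 1.1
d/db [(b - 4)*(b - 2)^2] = (b - 2)*(3*b - 10)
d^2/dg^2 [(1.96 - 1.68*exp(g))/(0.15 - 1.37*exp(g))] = (-3.333484*exp(g) - 0.36498)*exp(g)/(2.571353*exp(3*g) - 0.844605*exp(2*g) + 0.092475*exp(g) - 0.003375)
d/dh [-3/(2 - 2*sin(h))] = -3*cos(h)/(2*(sin(h) - 1)^2)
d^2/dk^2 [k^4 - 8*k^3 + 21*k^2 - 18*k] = 12*k^2 - 48*k + 42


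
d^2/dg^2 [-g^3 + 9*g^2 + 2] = 18 - 6*g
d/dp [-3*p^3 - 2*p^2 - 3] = p*(-9*p - 4)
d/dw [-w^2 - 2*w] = -2*w - 2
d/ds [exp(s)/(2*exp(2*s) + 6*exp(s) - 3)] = (-2*exp(2*s) - 3)*exp(s)/(4*exp(4*s) + 24*exp(3*s) + 24*exp(2*s) - 36*exp(s) + 9)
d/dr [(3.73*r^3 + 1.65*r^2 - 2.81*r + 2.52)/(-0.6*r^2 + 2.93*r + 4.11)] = (-2.238*r^4 + 21.8578*r^3 + 49.1394*r^2 + 16.587*r - 18.9327)/(0.36*r^4 - 3.516*r^3 + 3.6529*r^2 + 24.0846*r + 16.8921)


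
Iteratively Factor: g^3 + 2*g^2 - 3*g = (g + 3)*(g^2 - g) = g*(g + 3)*(g - 1)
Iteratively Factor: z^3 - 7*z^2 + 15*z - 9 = (z - 3)*(z^2 - 4*z + 3) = (z - 3)*(z - 1)*(z - 3)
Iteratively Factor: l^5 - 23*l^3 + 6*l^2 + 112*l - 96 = (l - 2)*(l^4 + 2*l^3 - 19*l^2 - 32*l + 48) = (l - 2)*(l + 4)*(l^3 - 2*l^2 - 11*l + 12) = (l - 4)*(l - 2)*(l + 4)*(l^2 + 2*l - 3) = (l - 4)*(l - 2)*(l + 3)*(l + 4)*(l - 1)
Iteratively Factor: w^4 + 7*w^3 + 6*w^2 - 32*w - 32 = (w + 1)*(w^3 + 6*w^2 - 32) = (w + 1)*(w + 4)*(w^2 + 2*w - 8) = (w + 1)*(w + 4)^2*(w - 2)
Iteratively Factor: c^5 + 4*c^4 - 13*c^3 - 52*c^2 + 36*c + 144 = (c + 4)*(c^4 - 13*c^2 + 36) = (c - 3)*(c + 4)*(c^3 + 3*c^2 - 4*c - 12) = (c - 3)*(c + 2)*(c + 4)*(c^2 + c - 6) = (c - 3)*(c + 2)*(c + 3)*(c + 4)*(c - 2)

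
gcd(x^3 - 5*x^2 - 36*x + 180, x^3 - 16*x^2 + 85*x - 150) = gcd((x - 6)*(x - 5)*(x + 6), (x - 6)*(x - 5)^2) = x^2 - 11*x + 30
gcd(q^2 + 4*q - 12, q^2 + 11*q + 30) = q + 6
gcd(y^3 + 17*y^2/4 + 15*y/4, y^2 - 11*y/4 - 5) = y + 5/4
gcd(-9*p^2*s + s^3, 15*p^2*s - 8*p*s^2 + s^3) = 3*p*s - s^2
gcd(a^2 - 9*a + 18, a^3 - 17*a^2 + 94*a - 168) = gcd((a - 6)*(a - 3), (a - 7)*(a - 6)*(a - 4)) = a - 6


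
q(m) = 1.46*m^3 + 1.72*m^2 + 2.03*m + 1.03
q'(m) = 4.38*m^2 + 3.44*m + 2.03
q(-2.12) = -9.45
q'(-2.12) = 14.42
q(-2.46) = -15.29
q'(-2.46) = 20.07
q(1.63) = 15.23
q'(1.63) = 19.27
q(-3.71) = -57.38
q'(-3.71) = 49.55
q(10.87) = 2101.50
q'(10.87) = 556.95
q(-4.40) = -98.97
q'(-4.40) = 71.69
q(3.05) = 64.65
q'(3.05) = 53.27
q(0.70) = 3.79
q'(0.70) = 6.58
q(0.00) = 1.03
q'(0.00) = 2.03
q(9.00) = 1222.96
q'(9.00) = 387.77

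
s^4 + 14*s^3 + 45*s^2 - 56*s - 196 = (s - 2)*(s + 2)*(s + 7)^2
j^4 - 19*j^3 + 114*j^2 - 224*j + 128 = (j - 8)^2*(j - 2)*(j - 1)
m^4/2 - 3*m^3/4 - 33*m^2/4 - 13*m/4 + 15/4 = (m/2 + 1/2)*(m - 5)*(m - 1/2)*(m + 3)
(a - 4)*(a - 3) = a^2 - 7*a + 12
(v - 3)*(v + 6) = v^2 + 3*v - 18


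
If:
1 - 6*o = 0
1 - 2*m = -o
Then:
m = 7/12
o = 1/6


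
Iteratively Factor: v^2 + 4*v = (v + 4)*(v)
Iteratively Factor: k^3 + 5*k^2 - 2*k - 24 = (k + 4)*(k^2 + k - 6) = (k + 3)*(k + 4)*(k - 2)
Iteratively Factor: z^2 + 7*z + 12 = (z + 4)*(z + 3)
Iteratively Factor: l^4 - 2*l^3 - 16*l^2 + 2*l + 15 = (l - 5)*(l^3 + 3*l^2 - l - 3) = (l - 5)*(l + 1)*(l^2 + 2*l - 3) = (l - 5)*(l + 1)*(l + 3)*(l - 1)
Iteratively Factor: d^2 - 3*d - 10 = (d - 5)*(d + 2)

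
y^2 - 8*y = y*(y - 8)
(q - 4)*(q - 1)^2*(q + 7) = q^4 + q^3 - 33*q^2 + 59*q - 28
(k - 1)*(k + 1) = k^2 - 1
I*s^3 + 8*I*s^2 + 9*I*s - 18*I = (s + 3)*(s + 6)*(I*s - I)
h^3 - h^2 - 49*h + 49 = (h - 7)*(h - 1)*(h + 7)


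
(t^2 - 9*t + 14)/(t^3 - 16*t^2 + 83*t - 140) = (t - 2)/(t^2 - 9*t + 20)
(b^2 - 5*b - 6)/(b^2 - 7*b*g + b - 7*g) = (b - 6)/(b - 7*g)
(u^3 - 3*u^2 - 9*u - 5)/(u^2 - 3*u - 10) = (u^2 + 2*u + 1)/(u + 2)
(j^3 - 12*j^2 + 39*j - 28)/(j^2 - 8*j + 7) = j - 4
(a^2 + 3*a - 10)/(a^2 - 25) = (a - 2)/(a - 5)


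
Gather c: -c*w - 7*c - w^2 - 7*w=c*(-w - 7) - w^2 - 7*w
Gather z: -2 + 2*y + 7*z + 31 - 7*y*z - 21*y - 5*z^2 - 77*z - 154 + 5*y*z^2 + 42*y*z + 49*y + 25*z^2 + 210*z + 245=30*y + z^2*(5*y + 20) + z*(35*y + 140) + 120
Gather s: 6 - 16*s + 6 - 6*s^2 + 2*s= -6*s^2 - 14*s + 12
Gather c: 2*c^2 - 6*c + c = 2*c^2 - 5*c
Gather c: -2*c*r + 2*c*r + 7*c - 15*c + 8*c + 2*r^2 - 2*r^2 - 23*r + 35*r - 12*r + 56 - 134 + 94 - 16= 0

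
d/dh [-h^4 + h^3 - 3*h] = -4*h^3 + 3*h^2 - 3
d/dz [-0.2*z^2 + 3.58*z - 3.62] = 3.58 - 0.4*z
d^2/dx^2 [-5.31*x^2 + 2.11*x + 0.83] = -10.6200000000000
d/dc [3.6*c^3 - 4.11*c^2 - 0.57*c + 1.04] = 10.8*c^2 - 8.22*c - 0.57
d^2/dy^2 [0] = 0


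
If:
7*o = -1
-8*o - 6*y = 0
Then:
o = -1/7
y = 4/21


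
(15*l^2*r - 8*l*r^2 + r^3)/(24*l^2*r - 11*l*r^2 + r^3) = (-5*l + r)/(-8*l + r)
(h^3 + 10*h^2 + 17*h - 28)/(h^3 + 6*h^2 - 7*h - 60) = (h^2 + 6*h - 7)/(h^2 + 2*h - 15)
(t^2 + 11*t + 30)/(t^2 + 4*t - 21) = (t^2 + 11*t + 30)/(t^2 + 4*t - 21)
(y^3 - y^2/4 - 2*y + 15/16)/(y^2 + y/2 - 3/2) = (8*y^2 - 14*y + 5)/(8*(y - 1))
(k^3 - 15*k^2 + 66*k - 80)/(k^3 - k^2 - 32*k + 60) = (k - 8)/(k + 6)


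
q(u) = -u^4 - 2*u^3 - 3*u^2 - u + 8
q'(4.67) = -567.26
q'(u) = -4*u^3 - 6*u^2 - 6*u - 1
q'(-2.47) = 37.49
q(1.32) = -6.18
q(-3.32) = -70.05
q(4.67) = -741.42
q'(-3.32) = 99.16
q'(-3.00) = 71.00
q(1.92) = -32.72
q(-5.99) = -951.19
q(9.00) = -8263.00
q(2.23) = -56.06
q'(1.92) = -62.95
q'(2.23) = -88.58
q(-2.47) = -14.92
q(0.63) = 5.52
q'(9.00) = -3457.00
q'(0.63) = -8.16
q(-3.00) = -43.00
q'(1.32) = -28.57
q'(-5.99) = 679.35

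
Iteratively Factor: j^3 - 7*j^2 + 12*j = (j - 4)*(j^2 - 3*j) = (j - 4)*(j - 3)*(j)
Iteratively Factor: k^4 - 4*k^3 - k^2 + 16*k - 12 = (k - 2)*(k^3 - 2*k^2 - 5*k + 6) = (k - 2)*(k - 1)*(k^2 - k - 6) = (k - 3)*(k - 2)*(k - 1)*(k + 2)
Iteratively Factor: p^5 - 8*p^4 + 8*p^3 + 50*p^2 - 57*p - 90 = (p + 1)*(p^4 - 9*p^3 + 17*p^2 + 33*p - 90) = (p - 5)*(p + 1)*(p^3 - 4*p^2 - 3*p + 18) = (p - 5)*(p + 1)*(p + 2)*(p^2 - 6*p + 9) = (p - 5)*(p - 3)*(p + 1)*(p + 2)*(p - 3)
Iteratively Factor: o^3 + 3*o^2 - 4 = (o - 1)*(o^2 + 4*o + 4) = (o - 1)*(o + 2)*(o + 2)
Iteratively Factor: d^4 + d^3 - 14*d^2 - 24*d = (d - 4)*(d^3 + 5*d^2 + 6*d) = (d - 4)*(d + 3)*(d^2 + 2*d) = (d - 4)*(d + 2)*(d + 3)*(d)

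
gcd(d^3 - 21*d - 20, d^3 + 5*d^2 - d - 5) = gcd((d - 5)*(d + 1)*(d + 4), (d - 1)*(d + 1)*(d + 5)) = d + 1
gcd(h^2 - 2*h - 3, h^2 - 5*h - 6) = h + 1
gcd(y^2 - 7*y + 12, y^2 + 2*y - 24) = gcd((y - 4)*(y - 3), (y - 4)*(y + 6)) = y - 4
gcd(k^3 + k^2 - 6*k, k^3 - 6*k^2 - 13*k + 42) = k^2 + k - 6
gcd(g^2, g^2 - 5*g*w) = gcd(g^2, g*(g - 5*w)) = g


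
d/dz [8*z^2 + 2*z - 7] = 16*z + 2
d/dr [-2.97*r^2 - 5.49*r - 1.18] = -5.94*r - 5.49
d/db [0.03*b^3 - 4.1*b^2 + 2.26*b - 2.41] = 0.09*b^2 - 8.2*b + 2.26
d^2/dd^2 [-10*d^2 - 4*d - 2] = -20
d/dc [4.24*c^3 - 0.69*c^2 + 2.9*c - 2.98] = 12.72*c^2 - 1.38*c + 2.9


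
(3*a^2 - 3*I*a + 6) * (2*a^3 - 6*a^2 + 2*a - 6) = 6*a^5 - 18*a^4 - 6*I*a^4 + 18*a^3 + 18*I*a^3 - 54*a^2 - 6*I*a^2 + 12*a + 18*I*a - 36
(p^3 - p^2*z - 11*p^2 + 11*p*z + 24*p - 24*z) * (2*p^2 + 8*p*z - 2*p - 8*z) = 2*p^5 + 6*p^4*z - 24*p^4 - 8*p^3*z^2 - 72*p^3*z + 70*p^3 + 96*p^2*z^2 + 210*p^2*z - 48*p^2 - 280*p*z^2 - 144*p*z + 192*z^2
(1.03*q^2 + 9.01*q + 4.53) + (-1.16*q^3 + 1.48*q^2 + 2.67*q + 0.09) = -1.16*q^3 + 2.51*q^2 + 11.68*q + 4.62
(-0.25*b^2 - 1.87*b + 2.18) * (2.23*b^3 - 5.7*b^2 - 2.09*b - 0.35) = -0.5575*b^5 - 2.7451*b^4 + 16.0429*b^3 - 8.4302*b^2 - 3.9017*b - 0.763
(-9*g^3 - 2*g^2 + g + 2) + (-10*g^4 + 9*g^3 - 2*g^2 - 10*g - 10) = -10*g^4 - 4*g^2 - 9*g - 8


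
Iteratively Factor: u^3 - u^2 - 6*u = (u)*(u^2 - u - 6) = u*(u + 2)*(u - 3)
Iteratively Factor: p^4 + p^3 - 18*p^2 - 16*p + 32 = (p - 4)*(p^3 + 5*p^2 + 2*p - 8) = (p - 4)*(p + 2)*(p^2 + 3*p - 4) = (p - 4)*(p - 1)*(p + 2)*(p + 4)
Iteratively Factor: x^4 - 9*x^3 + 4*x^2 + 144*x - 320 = (x - 4)*(x^3 - 5*x^2 - 16*x + 80) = (x - 4)*(x + 4)*(x^2 - 9*x + 20) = (x - 4)^2*(x + 4)*(x - 5)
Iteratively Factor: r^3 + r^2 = (r)*(r^2 + r) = r^2*(r + 1)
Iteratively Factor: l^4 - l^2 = (l)*(l^3 - l) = l*(l + 1)*(l^2 - l) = l*(l - 1)*(l + 1)*(l)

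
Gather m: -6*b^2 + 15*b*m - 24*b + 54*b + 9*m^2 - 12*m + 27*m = -6*b^2 + 30*b + 9*m^2 + m*(15*b + 15)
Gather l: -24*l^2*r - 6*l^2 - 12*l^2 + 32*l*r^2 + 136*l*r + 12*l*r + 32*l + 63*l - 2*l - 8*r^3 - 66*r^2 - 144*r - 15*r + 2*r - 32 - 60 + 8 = l^2*(-24*r - 18) + l*(32*r^2 + 148*r + 93) - 8*r^3 - 66*r^2 - 157*r - 84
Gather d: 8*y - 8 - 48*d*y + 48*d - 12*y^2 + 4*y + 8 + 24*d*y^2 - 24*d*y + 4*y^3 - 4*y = d*(24*y^2 - 72*y + 48) + 4*y^3 - 12*y^2 + 8*y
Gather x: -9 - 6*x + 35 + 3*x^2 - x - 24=3*x^2 - 7*x + 2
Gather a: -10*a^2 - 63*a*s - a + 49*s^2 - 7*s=-10*a^2 + a*(-63*s - 1) + 49*s^2 - 7*s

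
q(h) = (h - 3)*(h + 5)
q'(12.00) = 26.00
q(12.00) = 153.00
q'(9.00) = 20.00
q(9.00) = 84.00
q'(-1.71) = -1.42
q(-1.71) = -15.50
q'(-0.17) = 1.66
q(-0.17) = -15.31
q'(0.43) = 2.86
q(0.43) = -13.96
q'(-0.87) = 0.26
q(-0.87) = -15.98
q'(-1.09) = -0.18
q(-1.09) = -15.99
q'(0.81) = 3.62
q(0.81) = -12.72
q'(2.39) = 6.78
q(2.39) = -4.51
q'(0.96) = 3.92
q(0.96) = -12.16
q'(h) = 2*h + 2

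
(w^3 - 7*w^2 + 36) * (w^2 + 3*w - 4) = w^5 - 4*w^4 - 25*w^3 + 64*w^2 + 108*w - 144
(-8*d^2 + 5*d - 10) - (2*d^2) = -10*d^2 + 5*d - 10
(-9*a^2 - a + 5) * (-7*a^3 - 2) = 63*a^5 + 7*a^4 - 35*a^3 + 18*a^2 + 2*a - 10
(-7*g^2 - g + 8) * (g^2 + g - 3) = -7*g^4 - 8*g^3 + 28*g^2 + 11*g - 24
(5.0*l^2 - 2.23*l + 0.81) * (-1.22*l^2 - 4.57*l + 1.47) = -6.1*l^4 - 20.1294*l^3 + 16.5529*l^2 - 6.9798*l + 1.1907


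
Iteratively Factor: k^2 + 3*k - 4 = (k + 4)*(k - 1)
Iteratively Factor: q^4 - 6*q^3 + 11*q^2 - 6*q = (q)*(q^3 - 6*q^2 + 11*q - 6) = q*(q - 3)*(q^2 - 3*q + 2) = q*(q - 3)*(q - 2)*(q - 1)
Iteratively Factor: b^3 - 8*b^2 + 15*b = (b - 5)*(b^2 - 3*b) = (b - 5)*(b - 3)*(b)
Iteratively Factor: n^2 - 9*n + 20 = (n - 4)*(n - 5)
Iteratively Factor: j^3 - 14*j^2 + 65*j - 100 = (j - 5)*(j^2 - 9*j + 20) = (j - 5)*(j - 4)*(j - 5)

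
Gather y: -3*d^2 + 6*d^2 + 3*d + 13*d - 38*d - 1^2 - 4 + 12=3*d^2 - 22*d + 7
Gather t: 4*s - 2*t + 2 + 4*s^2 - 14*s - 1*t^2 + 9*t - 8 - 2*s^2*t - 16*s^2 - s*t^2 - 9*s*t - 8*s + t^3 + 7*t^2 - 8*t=-12*s^2 - 18*s + t^3 + t^2*(6 - s) + t*(-2*s^2 - 9*s - 1) - 6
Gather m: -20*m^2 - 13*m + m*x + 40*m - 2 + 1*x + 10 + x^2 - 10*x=-20*m^2 + m*(x + 27) + x^2 - 9*x + 8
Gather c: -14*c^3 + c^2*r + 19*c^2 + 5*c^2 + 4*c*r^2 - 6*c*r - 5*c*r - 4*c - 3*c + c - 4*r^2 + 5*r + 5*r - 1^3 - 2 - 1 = -14*c^3 + c^2*(r + 24) + c*(4*r^2 - 11*r - 6) - 4*r^2 + 10*r - 4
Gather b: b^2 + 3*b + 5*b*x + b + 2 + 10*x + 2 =b^2 + b*(5*x + 4) + 10*x + 4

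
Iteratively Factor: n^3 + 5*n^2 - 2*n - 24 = (n + 4)*(n^2 + n - 6) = (n + 3)*(n + 4)*(n - 2)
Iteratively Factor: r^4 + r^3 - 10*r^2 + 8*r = (r - 1)*(r^3 + 2*r^2 - 8*r) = r*(r - 1)*(r^2 + 2*r - 8) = r*(r - 1)*(r + 4)*(r - 2)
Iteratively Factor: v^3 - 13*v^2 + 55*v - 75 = (v - 3)*(v^2 - 10*v + 25) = (v - 5)*(v - 3)*(v - 5)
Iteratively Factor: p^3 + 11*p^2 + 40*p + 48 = (p + 3)*(p^2 + 8*p + 16) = (p + 3)*(p + 4)*(p + 4)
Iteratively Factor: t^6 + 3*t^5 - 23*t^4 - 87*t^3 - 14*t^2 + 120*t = (t - 5)*(t^5 + 8*t^4 + 17*t^3 - 2*t^2 - 24*t) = t*(t - 5)*(t^4 + 8*t^3 + 17*t^2 - 2*t - 24) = t*(t - 5)*(t + 3)*(t^3 + 5*t^2 + 2*t - 8) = t*(t - 5)*(t + 2)*(t + 3)*(t^2 + 3*t - 4) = t*(t - 5)*(t - 1)*(t + 2)*(t + 3)*(t + 4)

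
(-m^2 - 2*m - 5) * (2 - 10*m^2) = 10*m^4 + 20*m^3 + 48*m^2 - 4*m - 10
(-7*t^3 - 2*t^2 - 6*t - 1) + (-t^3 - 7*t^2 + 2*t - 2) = -8*t^3 - 9*t^2 - 4*t - 3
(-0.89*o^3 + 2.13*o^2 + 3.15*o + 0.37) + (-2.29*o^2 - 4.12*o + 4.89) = -0.89*o^3 - 0.16*o^2 - 0.97*o + 5.26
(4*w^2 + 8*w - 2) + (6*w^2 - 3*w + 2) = 10*w^2 + 5*w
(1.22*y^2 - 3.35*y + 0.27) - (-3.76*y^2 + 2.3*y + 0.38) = 4.98*y^2 - 5.65*y - 0.11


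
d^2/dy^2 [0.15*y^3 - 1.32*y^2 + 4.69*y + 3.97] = 0.9*y - 2.64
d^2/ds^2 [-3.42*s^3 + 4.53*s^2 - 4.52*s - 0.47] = 9.06 - 20.52*s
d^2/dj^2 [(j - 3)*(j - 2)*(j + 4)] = 6*j - 2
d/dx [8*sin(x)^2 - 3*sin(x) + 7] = (16*sin(x) - 3)*cos(x)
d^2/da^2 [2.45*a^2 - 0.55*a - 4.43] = 4.90000000000000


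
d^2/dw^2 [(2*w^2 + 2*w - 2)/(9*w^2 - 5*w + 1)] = 8*(63*w^3 - 135*w^2 + 54*w - 5)/(729*w^6 - 1215*w^5 + 918*w^4 - 395*w^3 + 102*w^2 - 15*w + 1)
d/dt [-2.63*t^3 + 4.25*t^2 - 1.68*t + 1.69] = -7.89*t^2 + 8.5*t - 1.68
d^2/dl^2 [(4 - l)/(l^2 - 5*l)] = 2*(3*l*(l - 5)*(l - 3) - (l - 4)*(2*l - 5)^2)/(l^3*(l - 5)^3)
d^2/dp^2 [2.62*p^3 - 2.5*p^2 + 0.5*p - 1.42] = 15.72*p - 5.0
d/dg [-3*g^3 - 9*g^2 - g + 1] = -9*g^2 - 18*g - 1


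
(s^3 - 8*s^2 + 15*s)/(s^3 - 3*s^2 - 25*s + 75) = s/(s + 5)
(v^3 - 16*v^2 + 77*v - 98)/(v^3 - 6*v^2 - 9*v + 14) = (v^2 - 9*v + 14)/(v^2 + v - 2)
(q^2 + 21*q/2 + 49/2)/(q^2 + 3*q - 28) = (q + 7/2)/(q - 4)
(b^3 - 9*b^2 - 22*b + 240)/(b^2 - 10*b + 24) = (b^2 - 3*b - 40)/(b - 4)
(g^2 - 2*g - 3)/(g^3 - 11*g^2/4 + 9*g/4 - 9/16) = 16*(g^2 - 2*g - 3)/(16*g^3 - 44*g^2 + 36*g - 9)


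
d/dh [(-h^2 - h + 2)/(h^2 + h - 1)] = (-2*h - 1)/(h^4 + 2*h^3 - h^2 - 2*h + 1)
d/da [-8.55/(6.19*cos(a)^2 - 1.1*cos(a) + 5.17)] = (9.405 - 105.849*cos(a))*sin(a)/(6.19*cos(a)^2 - 1.1*cos(a) + 5.17)^2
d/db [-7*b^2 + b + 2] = 1 - 14*b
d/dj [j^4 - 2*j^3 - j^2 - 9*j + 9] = 4*j^3 - 6*j^2 - 2*j - 9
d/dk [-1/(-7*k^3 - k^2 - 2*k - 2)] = (-21*k^2 - 2*k - 2)/(7*k^3 + k^2 + 2*k + 2)^2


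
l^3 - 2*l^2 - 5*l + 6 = (l - 3)*(l - 1)*(l + 2)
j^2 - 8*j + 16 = (j - 4)^2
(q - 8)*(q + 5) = q^2 - 3*q - 40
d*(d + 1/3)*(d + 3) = d^3 + 10*d^2/3 + d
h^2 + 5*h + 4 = (h + 1)*(h + 4)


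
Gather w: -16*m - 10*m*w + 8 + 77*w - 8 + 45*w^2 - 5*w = -16*m + 45*w^2 + w*(72 - 10*m)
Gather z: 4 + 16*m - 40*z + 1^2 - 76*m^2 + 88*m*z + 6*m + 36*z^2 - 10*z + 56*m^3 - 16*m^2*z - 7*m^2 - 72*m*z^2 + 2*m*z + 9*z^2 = 56*m^3 - 83*m^2 + 22*m + z^2*(45 - 72*m) + z*(-16*m^2 + 90*m - 50) + 5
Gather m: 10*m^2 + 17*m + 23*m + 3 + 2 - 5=10*m^2 + 40*m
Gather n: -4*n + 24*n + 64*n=84*n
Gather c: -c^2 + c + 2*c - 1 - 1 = -c^2 + 3*c - 2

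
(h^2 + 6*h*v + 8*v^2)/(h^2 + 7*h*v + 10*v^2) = (h + 4*v)/(h + 5*v)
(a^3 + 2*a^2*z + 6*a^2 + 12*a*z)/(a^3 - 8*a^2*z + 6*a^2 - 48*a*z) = (-a - 2*z)/(-a + 8*z)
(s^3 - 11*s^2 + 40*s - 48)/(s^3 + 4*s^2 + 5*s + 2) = (s^3 - 11*s^2 + 40*s - 48)/(s^3 + 4*s^2 + 5*s + 2)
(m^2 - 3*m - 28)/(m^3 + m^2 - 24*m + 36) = (m^2 - 3*m - 28)/(m^3 + m^2 - 24*m + 36)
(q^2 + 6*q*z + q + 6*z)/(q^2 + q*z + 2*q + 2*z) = (q^2 + 6*q*z + q + 6*z)/(q^2 + q*z + 2*q + 2*z)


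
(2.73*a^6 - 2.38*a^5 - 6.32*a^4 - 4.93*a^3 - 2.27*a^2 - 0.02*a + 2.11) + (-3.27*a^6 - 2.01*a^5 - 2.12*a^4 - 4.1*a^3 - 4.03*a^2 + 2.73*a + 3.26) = -0.54*a^6 - 4.39*a^5 - 8.44*a^4 - 9.03*a^3 - 6.3*a^2 + 2.71*a + 5.37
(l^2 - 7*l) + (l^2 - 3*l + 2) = 2*l^2 - 10*l + 2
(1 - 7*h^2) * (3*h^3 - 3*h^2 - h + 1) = -21*h^5 + 21*h^4 + 10*h^3 - 10*h^2 - h + 1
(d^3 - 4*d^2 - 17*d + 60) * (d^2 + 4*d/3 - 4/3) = d^5 - 8*d^4/3 - 71*d^3/3 + 128*d^2/3 + 308*d/3 - 80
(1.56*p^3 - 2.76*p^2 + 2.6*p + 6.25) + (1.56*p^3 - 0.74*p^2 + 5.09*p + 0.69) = 3.12*p^3 - 3.5*p^2 + 7.69*p + 6.94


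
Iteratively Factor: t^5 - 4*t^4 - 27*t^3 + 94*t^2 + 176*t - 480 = (t + 3)*(t^4 - 7*t^3 - 6*t^2 + 112*t - 160) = (t + 3)*(t + 4)*(t^3 - 11*t^2 + 38*t - 40) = (t - 4)*(t + 3)*(t + 4)*(t^2 - 7*t + 10) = (t - 5)*(t - 4)*(t + 3)*(t + 4)*(t - 2)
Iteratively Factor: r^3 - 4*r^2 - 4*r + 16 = (r - 4)*(r^2 - 4) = (r - 4)*(r + 2)*(r - 2)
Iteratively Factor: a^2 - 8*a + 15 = (a - 5)*(a - 3)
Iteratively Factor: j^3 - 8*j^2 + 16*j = (j)*(j^2 - 8*j + 16) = j*(j - 4)*(j - 4)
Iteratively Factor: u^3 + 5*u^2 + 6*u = (u)*(u^2 + 5*u + 6) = u*(u + 3)*(u + 2)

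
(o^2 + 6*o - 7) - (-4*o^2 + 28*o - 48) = 5*o^2 - 22*o + 41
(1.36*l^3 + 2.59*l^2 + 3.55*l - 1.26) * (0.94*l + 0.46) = 1.2784*l^4 + 3.0602*l^3 + 4.5284*l^2 + 0.4486*l - 0.5796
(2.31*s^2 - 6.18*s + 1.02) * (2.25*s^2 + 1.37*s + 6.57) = 5.1975*s^4 - 10.7403*s^3 + 9.0051*s^2 - 39.2052*s + 6.7014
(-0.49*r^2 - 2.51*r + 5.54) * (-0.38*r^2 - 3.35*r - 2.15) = 0.1862*r^4 + 2.5953*r^3 + 7.3568*r^2 - 13.1625*r - 11.911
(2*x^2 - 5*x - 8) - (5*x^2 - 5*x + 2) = -3*x^2 - 10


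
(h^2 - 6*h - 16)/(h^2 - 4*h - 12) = (h - 8)/(h - 6)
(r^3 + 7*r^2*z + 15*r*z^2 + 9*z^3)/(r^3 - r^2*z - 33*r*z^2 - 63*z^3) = (-r - z)/(-r + 7*z)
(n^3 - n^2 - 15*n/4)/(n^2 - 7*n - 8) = n*(-4*n^2 + 4*n + 15)/(4*(-n^2 + 7*n + 8))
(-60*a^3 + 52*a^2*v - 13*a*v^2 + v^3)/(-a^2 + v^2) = (60*a^3 - 52*a^2*v + 13*a*v^2 - v^3)/(a^2 - v^2)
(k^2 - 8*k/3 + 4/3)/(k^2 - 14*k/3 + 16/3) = (3*k - 2)/(3*k - 8)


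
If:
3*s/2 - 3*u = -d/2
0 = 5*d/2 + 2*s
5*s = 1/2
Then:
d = -2/25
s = 1/10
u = 11/300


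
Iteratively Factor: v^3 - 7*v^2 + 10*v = (v)*(v^2 - 7*v + 10) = v*(v - 5)*(v - 2)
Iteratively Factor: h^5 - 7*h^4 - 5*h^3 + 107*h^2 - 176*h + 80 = (h - 5)*(h^4 - 2*h^3 - 15*h^2 + 32*h - 16) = (h - 5)*(h - 1)*(h^3 - h^2 - 16*h + 16) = (h - 5)*(h - 1)^2*(h^2 - 16) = (h - 5)*(h - 4)*(h - 1)^2*(h + 4)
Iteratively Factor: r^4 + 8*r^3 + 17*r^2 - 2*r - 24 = (r + 4)*(r^3 + 4*r^2 + r - 6) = (r + 3)*(r + 4)*(r^2 + r - 2) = (r + 2)*(r + 3)*(r + 4)*(r - 1)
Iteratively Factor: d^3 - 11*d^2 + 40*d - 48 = (d - 4)*(d^2 - 7*d + 12) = (d - 4)^2*(d - 3)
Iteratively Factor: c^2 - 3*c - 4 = (c - 4)*(c + 1)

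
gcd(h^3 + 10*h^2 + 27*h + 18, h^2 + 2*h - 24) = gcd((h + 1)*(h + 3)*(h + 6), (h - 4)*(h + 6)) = h + 6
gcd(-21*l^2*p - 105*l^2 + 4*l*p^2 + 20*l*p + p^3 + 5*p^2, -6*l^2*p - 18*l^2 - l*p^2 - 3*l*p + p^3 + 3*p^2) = -3*l + p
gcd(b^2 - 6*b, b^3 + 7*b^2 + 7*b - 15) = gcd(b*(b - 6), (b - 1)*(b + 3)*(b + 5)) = 1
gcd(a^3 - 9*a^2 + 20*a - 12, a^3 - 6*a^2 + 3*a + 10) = a - 2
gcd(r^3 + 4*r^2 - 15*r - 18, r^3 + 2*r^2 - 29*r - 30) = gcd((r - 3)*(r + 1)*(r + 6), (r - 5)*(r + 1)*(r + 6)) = r^2 + 7*r + 6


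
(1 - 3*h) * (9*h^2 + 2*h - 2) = -27*h^3 + 3*h^2 + 8*h - 2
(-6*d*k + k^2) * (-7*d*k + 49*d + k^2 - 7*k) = 42*d^2*k^2 - 294*d^2*k - 13*d*k^3 + 91*d*k^2 + k^4 - 7*k^3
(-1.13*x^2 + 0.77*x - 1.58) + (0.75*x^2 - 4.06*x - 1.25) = -0.38*x^2 - 3.29*x - 2.83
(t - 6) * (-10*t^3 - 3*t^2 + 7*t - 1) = -10*t^4 + 57*t^3 + 25*t^2 - 43*t + 6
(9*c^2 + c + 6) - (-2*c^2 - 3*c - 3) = 11*c^2 + 4*c + 9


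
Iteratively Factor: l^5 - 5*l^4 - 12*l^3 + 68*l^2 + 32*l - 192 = (l - 2)*(l^4 - 3*l^3 - 18*l^2 + 32*l + 96) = (l - 2)*(l + 2)*(l^3 - 5*l^2 - 8*l + 48) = (l - 2)*(l + 2)*(l + 3)*(l^2 - 8*l + 16) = (l - 4)*(l - 2)*(l + 2)*(l + 3)*(l - 4)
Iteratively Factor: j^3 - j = (j - 1)*(j^2 + j) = (j - 1)*(j + 1)*(j)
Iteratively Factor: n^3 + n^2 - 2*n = (n - 1)*(n^2 + 2*n) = n*(n - 1)*(n + 2)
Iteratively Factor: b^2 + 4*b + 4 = (b + 2)*(b + 2)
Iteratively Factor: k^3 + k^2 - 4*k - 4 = (k + 2)*(k^2 - k - 2) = (k - 2)*(k + 2)*(k + 1)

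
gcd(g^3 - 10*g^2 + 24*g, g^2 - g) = g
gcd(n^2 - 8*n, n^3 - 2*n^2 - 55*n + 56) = n - 8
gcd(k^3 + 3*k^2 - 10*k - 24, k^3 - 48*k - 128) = k + 4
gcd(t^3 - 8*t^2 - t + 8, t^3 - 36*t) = 1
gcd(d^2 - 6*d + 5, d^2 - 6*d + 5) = d^2 - 6*d + 5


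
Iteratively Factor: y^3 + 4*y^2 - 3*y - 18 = (y + 3)*(y^2 + y - 6) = (y + 3)^2*(y - 2)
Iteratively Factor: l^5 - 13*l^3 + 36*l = (l - 2)*(l^4 + 2*l^3 - 9*l^2 - 18*l) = (l - 3)*(l - 2)*(l^3 + 5*l^2 + 6*l) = (l - 3)*(l - 2)*(l + 3)*(l^2 + 2*l) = l*(l - 3)*(l - 2)*(l + 3)*(l + 2)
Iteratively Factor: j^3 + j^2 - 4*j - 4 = (j + 2)*(j^2 - j - 2) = (j - 2)*(j + 2)*(j + 1)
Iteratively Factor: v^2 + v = (v)*(v + 1)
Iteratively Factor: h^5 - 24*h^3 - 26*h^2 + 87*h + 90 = (h + 3)*(h^4 - 3*h^3 - 15*h^2 + 19*h + 30) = (h - 5)*(h + 3)*(h^3 + 2*h^2 - 5*h - 6) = (h - 5)*(h + 3)^2*(h^2 - h - 2) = (h - 5)*(h - 2)*(h + 3)^2*(h + 1)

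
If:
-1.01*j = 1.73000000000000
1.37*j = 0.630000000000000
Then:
No Solution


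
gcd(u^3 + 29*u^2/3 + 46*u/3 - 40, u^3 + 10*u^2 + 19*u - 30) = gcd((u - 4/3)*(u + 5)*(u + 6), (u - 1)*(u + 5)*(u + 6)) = u^2 + 11*u + 30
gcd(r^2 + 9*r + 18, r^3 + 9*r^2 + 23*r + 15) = r + 3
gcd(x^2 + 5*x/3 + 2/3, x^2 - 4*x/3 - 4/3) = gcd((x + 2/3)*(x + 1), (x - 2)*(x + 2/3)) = x + 2/3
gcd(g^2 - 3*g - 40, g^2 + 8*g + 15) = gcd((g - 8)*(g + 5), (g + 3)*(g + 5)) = g + 5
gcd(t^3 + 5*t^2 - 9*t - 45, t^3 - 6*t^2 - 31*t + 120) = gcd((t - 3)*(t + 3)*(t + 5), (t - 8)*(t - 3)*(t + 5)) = t^2 + 2*t - 15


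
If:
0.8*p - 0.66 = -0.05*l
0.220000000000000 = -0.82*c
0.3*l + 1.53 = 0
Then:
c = -0.27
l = -5.10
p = 1.14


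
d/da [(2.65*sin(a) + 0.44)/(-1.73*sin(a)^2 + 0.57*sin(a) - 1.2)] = (4.5845*sin(a)^2 + 1.5224*sin(a) - 3.4308)*cos(a)/(2.9929*sin(a)^4 - 1.9722*sin(a)^3 + 4.4769*sin(a)^2 - 1.368*sin(a) + 1.44)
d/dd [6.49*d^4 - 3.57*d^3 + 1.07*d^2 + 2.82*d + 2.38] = 25.96*d^3 - 10.71*d^2 + 2.14*d + 2.82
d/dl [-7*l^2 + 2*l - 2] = 2 - 14*l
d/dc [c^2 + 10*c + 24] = 2*c + 10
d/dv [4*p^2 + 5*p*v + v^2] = 5*p + 2*v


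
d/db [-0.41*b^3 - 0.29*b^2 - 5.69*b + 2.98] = -1.23*b^2 - 0.58*b - 5.69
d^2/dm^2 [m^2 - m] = 2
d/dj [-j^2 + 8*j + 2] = 8 - 2*j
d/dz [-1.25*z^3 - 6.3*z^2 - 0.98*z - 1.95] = -3.75*z^2 - 12.6*z - 0.98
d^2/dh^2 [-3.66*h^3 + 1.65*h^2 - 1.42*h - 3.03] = 3.3 - 21.96*h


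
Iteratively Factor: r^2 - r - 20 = (r - 5)*(r + 4)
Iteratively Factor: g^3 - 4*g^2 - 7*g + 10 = (g - 1)*(g^2 - 3*g - 10) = (g - 5)*(g - 1)*(g + 2)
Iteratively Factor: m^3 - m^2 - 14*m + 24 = (m - 2)*(m^2 + m - 12) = (m - 3)*(m - 2)*(m + 4)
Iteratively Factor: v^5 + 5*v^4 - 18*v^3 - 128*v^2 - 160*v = (v + 2)*(v^4 + 3*v^3 - 24*v^2 - 80*v) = (v - 5)*(v + 2)*(v^3 + 8*v^2 + 16*v) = (v - 5)*(v + 2)*(v + 4)*(v^2 + 4*v) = (v - 5)*(v + 2)*(v + 4)^2*(v)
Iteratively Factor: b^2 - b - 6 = (b + 2)*(b - 3)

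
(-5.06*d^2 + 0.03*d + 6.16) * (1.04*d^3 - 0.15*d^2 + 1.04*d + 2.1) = -5.2624*d^5 + 0.7902*d^4 + 1.1395*d^3 - 11.5188*d^2 + 6.4694*d + 12.936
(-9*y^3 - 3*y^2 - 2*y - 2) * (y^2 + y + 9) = -9*y^5 - 12*y^4 - 86*y^3 - 31*y^2 - 20*y - 18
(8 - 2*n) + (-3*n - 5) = 3 - 5*n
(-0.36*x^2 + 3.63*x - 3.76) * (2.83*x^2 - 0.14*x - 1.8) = -1.0188*x^4 + 10.3233*x^3 - 10.501*x^2 - 6.0076*x + 6.768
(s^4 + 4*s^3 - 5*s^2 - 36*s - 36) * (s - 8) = s^5 - 4*s^4 - 37*s^3 + 4*s^2 + 252*s + 288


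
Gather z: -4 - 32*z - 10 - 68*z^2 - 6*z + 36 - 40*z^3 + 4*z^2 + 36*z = -40*z^3 - 64*z^2 - 2*z + 22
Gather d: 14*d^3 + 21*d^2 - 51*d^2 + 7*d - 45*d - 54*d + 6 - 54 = 14*d^3 - 30*d^2 - 92*d - 48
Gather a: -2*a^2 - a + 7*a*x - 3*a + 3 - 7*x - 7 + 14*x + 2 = -2*a^2 + a*(7*x - 4) + 7*x - 2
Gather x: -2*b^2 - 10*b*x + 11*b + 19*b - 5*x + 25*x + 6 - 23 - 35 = -2*b^2 + 30*b + x*(20 - 10*b) - 52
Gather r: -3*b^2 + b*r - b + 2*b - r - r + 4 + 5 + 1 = -3*b^2 + b + r*(b - 2) + 10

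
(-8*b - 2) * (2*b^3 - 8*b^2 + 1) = -16*b^4 + 60*b^3 + 16*b^2 - 8*b - 2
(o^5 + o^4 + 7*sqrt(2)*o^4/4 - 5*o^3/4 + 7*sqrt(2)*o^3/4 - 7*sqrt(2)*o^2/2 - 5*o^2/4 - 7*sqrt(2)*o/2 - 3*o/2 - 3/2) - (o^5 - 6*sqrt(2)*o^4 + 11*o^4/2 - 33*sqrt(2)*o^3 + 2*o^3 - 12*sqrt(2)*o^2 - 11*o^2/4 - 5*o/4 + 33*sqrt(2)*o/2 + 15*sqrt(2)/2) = -9*o^4/2 + 31*sqrt(2)*o^4/4 - 13*o^3/4 + 139*sqrt(2)*o^3/4 + 3*o^2/2 + 17*sqrt(2)*o^2/2 - 20*sqrt(2)*o - o/4 - 15*sqrt(2)/2 - 3/2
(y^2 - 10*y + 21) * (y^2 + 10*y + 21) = y^4 - 58*y^2 + 441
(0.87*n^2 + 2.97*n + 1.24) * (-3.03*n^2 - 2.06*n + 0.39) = -2.6361*n^4 - 10.7913*n^3 - 9.5361*n^2 - 1.3961*n + 0.4836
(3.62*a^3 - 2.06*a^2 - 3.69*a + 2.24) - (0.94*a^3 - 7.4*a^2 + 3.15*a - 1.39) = 2.68*a^3 + 5.34*a^2 - 6.84*a + 3.63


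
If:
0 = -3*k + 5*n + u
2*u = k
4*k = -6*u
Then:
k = 0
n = 0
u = 0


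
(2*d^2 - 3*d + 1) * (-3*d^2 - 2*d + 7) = -6*d^4 + 5*d^3 + 17*d^2 - 23*d + 7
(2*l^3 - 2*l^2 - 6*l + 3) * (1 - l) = -2*l^4 + 4*l^3 + 4*l^2 - 9*l + 3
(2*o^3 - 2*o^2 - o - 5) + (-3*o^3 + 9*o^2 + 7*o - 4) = -o^3 + 7*o^2 + 6*o - 9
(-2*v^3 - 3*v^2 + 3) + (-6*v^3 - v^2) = -8*v^3 - 4*v^2 + 3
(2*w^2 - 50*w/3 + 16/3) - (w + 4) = 2*w^2 - 53*w/3 + 4/3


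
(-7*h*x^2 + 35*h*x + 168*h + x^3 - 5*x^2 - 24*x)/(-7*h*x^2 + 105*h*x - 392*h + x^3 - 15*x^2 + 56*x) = (x + 3)/(x - 7)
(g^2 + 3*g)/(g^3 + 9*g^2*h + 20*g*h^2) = (g + 3)/(g^2 + 9*g*h + 20*h^2)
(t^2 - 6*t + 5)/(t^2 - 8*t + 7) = (t - 5)/(t - 7)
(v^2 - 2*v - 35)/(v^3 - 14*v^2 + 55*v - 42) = (v + 5)/(v^2 - 7*v + 6)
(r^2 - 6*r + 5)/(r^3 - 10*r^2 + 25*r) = (r - 1)/(r*(r - 5))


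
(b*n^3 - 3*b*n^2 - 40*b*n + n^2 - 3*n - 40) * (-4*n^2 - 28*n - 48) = -4*b*n^5 - 16*b*n^4 + 196*b*n^3 + 1264*b*n^2 + 1920*b*n - 4*n^4 - 16*n^3 + 196*n^2 + 1264*n + 1920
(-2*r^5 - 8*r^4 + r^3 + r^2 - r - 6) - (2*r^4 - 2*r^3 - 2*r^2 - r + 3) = -2*r^5 - 10*r^4 + 3*r^3 + 3*r^2 - 9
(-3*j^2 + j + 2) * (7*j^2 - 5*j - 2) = -21*j^4 + 22*j^3 + 15*j^2 - 12*j - 4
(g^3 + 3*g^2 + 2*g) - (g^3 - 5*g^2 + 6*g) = 8*g^2 - 4*g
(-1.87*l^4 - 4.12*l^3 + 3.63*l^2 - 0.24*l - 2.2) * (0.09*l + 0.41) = -0.1683*l^5 - 1.1375*l^4 - 1.3625*l^3 + 1.4667*l^2 - 0.2964*l - 0.902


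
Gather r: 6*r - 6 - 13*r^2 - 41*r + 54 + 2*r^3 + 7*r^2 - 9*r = 2*r^3 - 6*r^2 - 44*r + 48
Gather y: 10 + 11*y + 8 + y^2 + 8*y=y^2 + 19*y + 18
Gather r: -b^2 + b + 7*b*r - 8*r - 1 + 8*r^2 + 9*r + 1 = -b^2 + b + 8*r^2 + r*(7*b + 1)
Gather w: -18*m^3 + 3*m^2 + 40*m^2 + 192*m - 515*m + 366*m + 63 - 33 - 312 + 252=-18*m^3 + 43*m^2 + 43*m - 30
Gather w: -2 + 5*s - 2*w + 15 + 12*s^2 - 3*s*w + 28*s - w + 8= 12*s^2 + 33*s + w*(-3*s - 3) + 21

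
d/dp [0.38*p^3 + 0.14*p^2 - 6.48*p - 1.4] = 1.14*p^2 + 0.28*p - 6.48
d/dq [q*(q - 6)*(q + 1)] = 3*q^2 - 10*q - 6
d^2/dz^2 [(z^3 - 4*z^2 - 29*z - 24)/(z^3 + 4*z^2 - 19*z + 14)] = 4*(-4*z^6 - 15*z^5 - 402*z^4 - 695*z^3 + 1263*z^2 + 5970*z - 7909)/(z^9 + 12*z^8 - 9*z^7 - 350*z^6 + 507*z^5 + 3408*z^4 - 12655*z^3 + 17514*z^2 - 11172*z + 2744)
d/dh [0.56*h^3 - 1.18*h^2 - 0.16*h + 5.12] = 1.68*h^2 - 2.36*h - 0.16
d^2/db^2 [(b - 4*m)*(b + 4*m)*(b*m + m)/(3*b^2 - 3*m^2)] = 10*m^3*(-b^3 - 3*b^2 - 3*b*m^2 - m^2)/(b^6 - 3*b^4*m^2 + 3*b^2*m^4 - m^6)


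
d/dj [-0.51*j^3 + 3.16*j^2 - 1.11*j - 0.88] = -1.53*j^2 + 6.32*j - 1.11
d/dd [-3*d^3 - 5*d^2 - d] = -9*d^2 - 10*d - 1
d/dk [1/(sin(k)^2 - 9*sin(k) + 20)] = (9 - 2*sin(k))*cos(k)/(sin(k)^2 - 9*sin(k) + 20)^2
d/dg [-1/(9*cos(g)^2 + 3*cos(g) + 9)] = -(6*cos(g) + 1)*sin(g)/(3*(3*cos(g)^2 + cos(g) + 3)^2)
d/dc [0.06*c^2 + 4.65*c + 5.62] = 0.12*c + 4.65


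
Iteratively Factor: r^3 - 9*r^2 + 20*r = (r - 5)*(r^2 - 4*r) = (r - 5)*(r - 4)*(r)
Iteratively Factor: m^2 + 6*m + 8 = (m + 4)*(m + 2)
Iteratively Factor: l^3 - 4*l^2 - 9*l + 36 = (l - 3)*(l^2 - l - 12) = (l - 4)*(l - 3)*(l + 3)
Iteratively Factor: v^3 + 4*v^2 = (v)*(v^2 + 4*v) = v^2*(v + 4)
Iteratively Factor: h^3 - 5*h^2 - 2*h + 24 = (h - 3)*(h^2 - 2*h - 8) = (h - 4)*(h - 3)*(h + 2)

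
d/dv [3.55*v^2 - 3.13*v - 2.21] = 7.1*v - 3.13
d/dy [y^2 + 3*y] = 2*y + 3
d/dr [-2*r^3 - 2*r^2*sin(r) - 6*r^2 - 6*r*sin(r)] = -2*r^2*cos(r) - 6*r^2 - 4*r*sin(r) - 6*r*cos(r) - 12*r - 6*sin(r)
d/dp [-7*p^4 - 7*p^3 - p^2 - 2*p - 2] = -28*p^3 - 21*p^2 - 2*p - 2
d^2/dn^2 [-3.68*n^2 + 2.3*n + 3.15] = -7.36000000000000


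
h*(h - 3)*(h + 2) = h^3 - h^2 - 6*h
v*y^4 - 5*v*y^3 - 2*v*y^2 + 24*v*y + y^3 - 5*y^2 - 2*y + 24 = (y - 4)*(y - 3)*(y + 2)*(v*y + 1)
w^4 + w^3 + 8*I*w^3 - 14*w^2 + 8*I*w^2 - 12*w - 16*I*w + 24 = (w - 1)*(w + 2)*(w + 2*I)*(w + 6*I)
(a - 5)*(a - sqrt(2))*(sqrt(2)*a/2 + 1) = sqrt(2)*a^3/2 - 5*sqrt(2)*a^2/2 - sqrt(2)*a + 5*sqrt(2)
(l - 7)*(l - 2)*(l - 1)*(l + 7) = l^4 - 3*l^3 - 47*l^2 + 147*l - 98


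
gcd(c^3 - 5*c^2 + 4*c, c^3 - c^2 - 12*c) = c^2 - 4*c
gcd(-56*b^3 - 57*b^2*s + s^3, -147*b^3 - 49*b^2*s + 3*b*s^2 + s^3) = 7*b + s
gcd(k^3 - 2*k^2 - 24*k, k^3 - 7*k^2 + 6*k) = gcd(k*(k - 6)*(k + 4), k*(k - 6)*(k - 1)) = k^2 - 6*k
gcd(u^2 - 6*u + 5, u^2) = 1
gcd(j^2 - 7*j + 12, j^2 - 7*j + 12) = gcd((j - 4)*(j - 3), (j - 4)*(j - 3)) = j^2 - 7*j + 12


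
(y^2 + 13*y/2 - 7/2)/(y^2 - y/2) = (y + 7)/y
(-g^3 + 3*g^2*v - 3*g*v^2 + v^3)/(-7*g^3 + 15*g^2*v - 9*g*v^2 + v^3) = (-g + v)/(-7*g + v)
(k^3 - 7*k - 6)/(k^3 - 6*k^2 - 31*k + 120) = (k^2 + 3*k + 2)/(k^2 - 3*k - 40)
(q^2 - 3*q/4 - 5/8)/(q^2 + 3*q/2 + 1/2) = (q - 5/4)/(q + 1)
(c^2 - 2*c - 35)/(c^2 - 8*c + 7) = (c + 5)/(c - 1)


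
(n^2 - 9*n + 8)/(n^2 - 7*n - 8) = (n - 1)/(n + 1)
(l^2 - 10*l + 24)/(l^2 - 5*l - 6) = (l - 4)/(l + 1)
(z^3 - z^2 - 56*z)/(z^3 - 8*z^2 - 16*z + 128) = z*(z + 7)/(z^2 - 16)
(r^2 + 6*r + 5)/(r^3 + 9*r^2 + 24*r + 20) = (r + 1)/(r^2 + 4*r + 4)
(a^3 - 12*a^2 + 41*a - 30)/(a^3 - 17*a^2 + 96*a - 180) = (a - 1)/(a - 6)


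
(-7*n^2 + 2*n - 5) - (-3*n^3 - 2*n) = 3*n^3 - 7*n^2 + 4*n - 5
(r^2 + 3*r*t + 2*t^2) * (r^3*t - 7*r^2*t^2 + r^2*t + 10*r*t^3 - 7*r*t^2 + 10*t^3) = r^5*t - 4*r^4*t^2 + r^4*t - 9*r^3*t^3 - 4*r^3*t^2 + 16*r^2*t^4 - 9*r^2*t^3 + 20*r*t^5 + 16*r*t^4 + 20*t^5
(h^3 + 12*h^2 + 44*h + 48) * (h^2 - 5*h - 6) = h^5 + 7*h^4 - 22*h^3 - 244*h^2 - 504*h - 288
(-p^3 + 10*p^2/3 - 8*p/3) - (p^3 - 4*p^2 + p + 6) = -2*p^3 + 22*p^2/3 - 11*p/3 - 6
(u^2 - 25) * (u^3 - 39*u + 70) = u^5 - 64*u^3 + 70*u^2 + 975*u - 1750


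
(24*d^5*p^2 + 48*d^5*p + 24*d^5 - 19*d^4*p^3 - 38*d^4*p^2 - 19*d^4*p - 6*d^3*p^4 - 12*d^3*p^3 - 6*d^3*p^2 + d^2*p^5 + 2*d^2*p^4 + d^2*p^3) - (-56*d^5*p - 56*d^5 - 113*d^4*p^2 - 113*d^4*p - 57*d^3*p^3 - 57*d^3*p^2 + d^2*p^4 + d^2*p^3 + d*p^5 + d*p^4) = 24*d^5*p^2 + 104*d^5*p + 80*d^5 - 19*d^4*p^3 + 75*d^4*p^2 + 94*d^4*p - 6*d^3*p^4 + 45*d^3*p^3 + 51*d^3*p^2 + d^2*p^5 + d^2*p^4 - d*p^5 - d*p^4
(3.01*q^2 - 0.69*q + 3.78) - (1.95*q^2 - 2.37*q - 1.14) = 1.06*q^2 + 1.68*q + 4.92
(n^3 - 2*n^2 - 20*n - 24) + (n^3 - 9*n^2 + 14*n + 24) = 2*n^3 - 11*n^2 - 6*n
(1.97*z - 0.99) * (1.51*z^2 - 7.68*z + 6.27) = 2.9747*z^3 - 16.6245*z^2 + 19.9551*z - 6.2073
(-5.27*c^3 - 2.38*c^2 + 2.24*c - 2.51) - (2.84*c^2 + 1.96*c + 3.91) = -5.27*c^3 - 5.22*c^2 + 0.28*c - 6.42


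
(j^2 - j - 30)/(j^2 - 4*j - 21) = (-j^2 + j + 30)/(-j^2 + 4*j + 21)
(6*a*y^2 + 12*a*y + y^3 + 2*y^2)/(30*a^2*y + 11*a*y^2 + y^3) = (y + 2)/(5*a + y)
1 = 1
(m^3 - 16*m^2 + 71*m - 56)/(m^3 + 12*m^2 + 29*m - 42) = (m^2 - 15*m + 56)/(m^2 + 13*m + 42)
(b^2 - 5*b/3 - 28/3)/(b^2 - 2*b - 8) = (b + 7/3)/(b + 2)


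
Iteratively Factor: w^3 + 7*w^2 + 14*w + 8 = (w + 2)*(w^2 + 5*w + 4) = (w + 2)*(w + 4)*(w + 1)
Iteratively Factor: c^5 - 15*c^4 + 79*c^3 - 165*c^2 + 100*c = (c - 5)*(c^4 - 10*c^3 + 29*c^2 - 20*c) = (c - 5)^2*(c^3 - 5*c^2 + 4*c) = (c - 5)^2*(c - 1)*(c^2 - 4*c) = c*(c - 5)^2*(c - 1)*(c - 4)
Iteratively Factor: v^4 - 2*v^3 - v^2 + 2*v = (v)*(v^3 - 2*v^2 - v + 2) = v*(v - 1)*(v^2 - v - 2) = v*(v - 1)*(v + 1)*(v - 2)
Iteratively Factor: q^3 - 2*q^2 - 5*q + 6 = (q - 1)*(q^2 - q - 6) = (q - 3)*(q - 1)*(q + 2)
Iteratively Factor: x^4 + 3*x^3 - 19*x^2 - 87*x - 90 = (x + 2)*(x^3 + x^2 - 21*x - 45) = (x + 2)*(x + 3)*(x^2 - 2*x - 15) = (x + 2)*(x + 3)^2*(x - 5)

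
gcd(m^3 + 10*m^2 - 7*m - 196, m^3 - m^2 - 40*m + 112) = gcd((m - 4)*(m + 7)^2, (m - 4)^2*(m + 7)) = m^2 + 3*m - 28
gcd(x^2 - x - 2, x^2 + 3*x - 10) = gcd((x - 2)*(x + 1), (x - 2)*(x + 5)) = x - 2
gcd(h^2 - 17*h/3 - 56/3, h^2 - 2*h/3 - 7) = h + 7/3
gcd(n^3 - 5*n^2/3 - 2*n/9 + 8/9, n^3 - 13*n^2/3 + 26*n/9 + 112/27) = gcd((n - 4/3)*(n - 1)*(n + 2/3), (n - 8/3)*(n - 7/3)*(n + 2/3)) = n + 2/3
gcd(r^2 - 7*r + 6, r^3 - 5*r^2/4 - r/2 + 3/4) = r - 1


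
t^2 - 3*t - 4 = (t - 4)*(t + 1)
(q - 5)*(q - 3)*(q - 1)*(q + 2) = q^4 - 7*q^3 + 5*q^2 + 31*q - 30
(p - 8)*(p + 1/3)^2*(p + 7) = p^4 - p^3/3 - 509*p^2/9 - 337*p/9 - 56/9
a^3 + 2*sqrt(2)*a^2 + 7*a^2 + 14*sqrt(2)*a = a*(a + 7)*(a + 2*sqrt(2))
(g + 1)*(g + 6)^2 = g^3 + 13*g^2 + 48*g + 36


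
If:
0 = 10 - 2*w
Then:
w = 5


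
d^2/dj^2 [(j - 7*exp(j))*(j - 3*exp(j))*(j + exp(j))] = -9*j^2*exp(j) + 44*j*exp(2*j) - 36*j*exp(j) + 6*j + 189*exp(3*j) + 44*exp(2*j) - 18*exp(j)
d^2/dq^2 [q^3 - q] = 6*q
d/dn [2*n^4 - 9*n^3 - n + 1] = 8*n^3 - 27*n^2 - 1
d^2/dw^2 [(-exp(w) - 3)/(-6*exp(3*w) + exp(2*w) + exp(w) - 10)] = (144*exp(6*w) + 954*exp(5*w) - 173*exp(4*w) - 805*exp(3*w) - 1551*exp(2*w) + 133*exp(w) + 130)*exp(w)/(216*exp(9*w) - 108*exp(8*w) - 90*exp(7*w) + 1115*exp(6*w) - 345*exp(5*w) - 333*exp(4*w) + 1859*exp(3*w) - 270*exp(2*w) - 300*exp(w) + 1000)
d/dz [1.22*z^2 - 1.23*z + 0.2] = 2.44*z - 1.23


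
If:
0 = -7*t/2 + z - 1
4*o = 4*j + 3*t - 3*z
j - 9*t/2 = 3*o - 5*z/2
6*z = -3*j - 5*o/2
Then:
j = 588/1391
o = 576/1391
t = -550/1391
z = -534/1391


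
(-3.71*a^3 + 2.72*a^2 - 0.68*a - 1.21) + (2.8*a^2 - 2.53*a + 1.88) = -3.71*a^3 + 5.52*a^2 - 3.21*a + 0.67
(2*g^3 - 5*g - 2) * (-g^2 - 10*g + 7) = -2*g^5 - 20*g^4 + 19*g^3 + 52*g^2 - 15*g - 14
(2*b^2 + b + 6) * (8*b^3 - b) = 16*b^5 + 8*b^4 + 46*b^3 - b^2 - 6*b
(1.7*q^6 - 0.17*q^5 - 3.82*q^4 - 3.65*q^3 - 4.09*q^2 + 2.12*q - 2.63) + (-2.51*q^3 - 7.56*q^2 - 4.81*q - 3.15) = 1.7*q^6 - 0.17*q^5 - 3.82*q^4 - 6.16*q^3 - 11.65*q^2 - 2.69*q - 5.78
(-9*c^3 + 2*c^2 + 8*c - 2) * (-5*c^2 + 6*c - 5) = 45*c^5 - 64*c^4 + 17*c^3 + 48*c^2 - 52*c + 10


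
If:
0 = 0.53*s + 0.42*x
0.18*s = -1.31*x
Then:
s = 0.00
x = 0.00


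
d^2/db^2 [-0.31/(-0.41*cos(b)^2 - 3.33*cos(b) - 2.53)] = (-0.208444*(1 - cos(b)^2)^2 - 1.269729*cos(b)^3 - 2.255529*cos(b)^2 + 5.151177*cos(b) + 6.440436)/(0.41*cos(b)^2 + 3.33*cos(b) + 2.53)^3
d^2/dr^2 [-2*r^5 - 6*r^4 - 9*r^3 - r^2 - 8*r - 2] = -40*r^3 - 72*r^2 - 54*r - 2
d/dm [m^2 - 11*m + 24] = 2*m - 11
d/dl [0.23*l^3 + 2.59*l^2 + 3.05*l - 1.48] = 0.69*l^2 + 5.18*l + 3.05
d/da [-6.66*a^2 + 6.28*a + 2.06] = 6.28 - 13.32*a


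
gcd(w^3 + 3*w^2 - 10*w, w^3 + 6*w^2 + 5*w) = w^2 + 5*w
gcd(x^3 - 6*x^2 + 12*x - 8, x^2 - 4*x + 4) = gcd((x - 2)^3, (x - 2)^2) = x^2 - 4*x + 4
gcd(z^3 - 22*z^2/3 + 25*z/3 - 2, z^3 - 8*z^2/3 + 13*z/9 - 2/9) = z - 1/3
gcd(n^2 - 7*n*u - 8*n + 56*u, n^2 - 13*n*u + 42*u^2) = -n + 7*u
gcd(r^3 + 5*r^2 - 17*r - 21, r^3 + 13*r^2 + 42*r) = r + 7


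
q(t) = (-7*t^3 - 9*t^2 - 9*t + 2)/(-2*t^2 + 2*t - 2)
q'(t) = (4*t - 2)*(-7*t^3 - 9*t^2 - 9*t + 2)/(-2*t^2 + 2*t - 2)^2 + (-21*t^2 - 18*t - 9)/(-2*t^2 + 2*t - 2)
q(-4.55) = -9.83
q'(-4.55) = 3.11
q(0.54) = 4.38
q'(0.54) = 16.06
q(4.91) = 26.93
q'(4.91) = 3.18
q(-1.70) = -2.30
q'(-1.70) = 1.69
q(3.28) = 21.90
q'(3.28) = 2.97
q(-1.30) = -1.74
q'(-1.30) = 1.07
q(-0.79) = -1.44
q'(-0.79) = 0.10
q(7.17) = 34.32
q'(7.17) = 3.34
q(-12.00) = -34.75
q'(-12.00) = 3.44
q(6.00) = 30.45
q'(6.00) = 3.28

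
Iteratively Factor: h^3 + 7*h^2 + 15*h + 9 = (h + 3)*(h^2 + 4*h + 3) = (h + 1)*(h + 3)*(h + 3)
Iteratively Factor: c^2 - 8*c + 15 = (c - 5)*(c - 3)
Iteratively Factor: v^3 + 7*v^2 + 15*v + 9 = (v + 3)*(v^2 + 4*v + 3) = (v + 1)*(v + 3)*(v + 3)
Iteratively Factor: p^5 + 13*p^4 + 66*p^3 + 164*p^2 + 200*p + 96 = (p + 2)*(p^4 + 11*p^3 + 44*p^2 + 76*p + 48) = (p + 2)^2*(p^3 + 9*p^2 + 26*p + 24) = (p + 2)^2*(p + 4)*(p^2 + 5*p + 6) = (p + 2)^3*(p + 4)*(p + 3)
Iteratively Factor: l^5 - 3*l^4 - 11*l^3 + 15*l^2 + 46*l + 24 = (l - 4)*(l^4 + l^3 - 7*l^2 - 13*l - 6) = (l - 4)*(l + 1)*(l^3 - 7*l - 6) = (l - 4)*(l - 3)*(l + 1)*(l^2 + 3*l + 2) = (l - 4)*(l - 3)*(l + 1)^2*(l + 2)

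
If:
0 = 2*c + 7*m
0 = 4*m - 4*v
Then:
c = -7*v/2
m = v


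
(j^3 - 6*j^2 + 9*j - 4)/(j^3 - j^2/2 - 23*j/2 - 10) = 2*(j^2 - 2*j + 1)/(2*j^2 + 7*j + 5)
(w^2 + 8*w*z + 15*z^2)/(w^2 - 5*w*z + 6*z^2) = (w^2 + 8*w*z + 15*z^2)/(w^2 - 5*w*z + 6*z^2)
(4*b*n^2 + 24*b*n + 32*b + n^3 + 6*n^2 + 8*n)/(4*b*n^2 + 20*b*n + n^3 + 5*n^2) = (n^2 + 6*n + 8)/(n*(n + 5))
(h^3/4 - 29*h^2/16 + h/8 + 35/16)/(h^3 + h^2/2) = (4*h^3 - 29*h^2 + 2*h + 35)/(8*h^2*(2*h + 1))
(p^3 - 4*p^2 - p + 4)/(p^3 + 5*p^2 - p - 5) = (p - 4)/(p + 5)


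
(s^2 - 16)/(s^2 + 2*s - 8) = (s - 4)/(s - 2)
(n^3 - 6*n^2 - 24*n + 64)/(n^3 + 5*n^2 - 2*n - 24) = (n - 8)/(n + 3)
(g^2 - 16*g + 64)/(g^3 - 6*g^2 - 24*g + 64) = (g - 8)/(g^2 + 2*g - 8)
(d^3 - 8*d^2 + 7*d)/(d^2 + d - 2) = d*(d - 7)/(d + 2)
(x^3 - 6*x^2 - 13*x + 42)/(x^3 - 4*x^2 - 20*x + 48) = (x^2 - 4*x - 21)/(x^2 - 2*x - 24)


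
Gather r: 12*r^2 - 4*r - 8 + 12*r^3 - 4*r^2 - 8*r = 12*r^3 + 8*r^2 - 12*r - 8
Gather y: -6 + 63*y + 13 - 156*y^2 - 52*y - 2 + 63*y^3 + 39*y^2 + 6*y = 63*y^3 - 117*y^2 + 17*y + 5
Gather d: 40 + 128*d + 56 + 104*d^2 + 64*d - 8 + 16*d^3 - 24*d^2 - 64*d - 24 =16*d^3 + 80*d^2 + 128*d + 64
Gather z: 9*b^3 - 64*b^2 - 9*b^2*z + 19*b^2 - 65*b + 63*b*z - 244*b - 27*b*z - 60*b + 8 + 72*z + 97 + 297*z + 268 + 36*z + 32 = 9*b^3 - 45*b^2 - 369*b + z*(-9*b^2 + 36*b + 405) + 405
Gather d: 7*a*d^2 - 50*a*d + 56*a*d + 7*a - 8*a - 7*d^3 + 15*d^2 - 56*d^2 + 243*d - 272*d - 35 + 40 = -a - 7*d^3 + d^2*(7*a - 41) + d*(6*a - 29) + 5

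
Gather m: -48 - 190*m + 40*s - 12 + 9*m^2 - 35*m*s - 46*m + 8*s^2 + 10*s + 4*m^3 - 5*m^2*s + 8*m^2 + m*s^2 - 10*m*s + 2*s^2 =4*m^3 + m^2*(17 - 5*s) + m*(s^2 - 45*s - 236) + 10*s^2 + 50*s - 60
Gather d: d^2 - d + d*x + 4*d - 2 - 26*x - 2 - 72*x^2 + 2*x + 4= d^2 + d*(x + 3) - 72*x^2 - 24*x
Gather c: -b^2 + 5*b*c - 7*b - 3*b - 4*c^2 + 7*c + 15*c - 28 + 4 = -b^2 - 10*b - 4*c^2 + c*(5*b + 22) - 24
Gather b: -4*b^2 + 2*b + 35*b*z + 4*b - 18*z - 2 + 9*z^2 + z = -4*b^2 + b*(35*z + 6) + 9*z^2 - 17*z - 2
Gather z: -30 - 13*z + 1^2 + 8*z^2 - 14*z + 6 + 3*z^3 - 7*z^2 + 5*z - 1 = 3*z^3 + z^2 - 22*z - 24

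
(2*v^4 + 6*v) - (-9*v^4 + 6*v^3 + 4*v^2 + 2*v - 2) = 11*v^4 - 6*v^3 - 4*v^2 + 4*v + 2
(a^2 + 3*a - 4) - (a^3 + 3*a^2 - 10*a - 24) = -a^3 - 2*a^2 + 13*a + 20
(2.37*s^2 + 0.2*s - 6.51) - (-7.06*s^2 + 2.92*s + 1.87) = 9.43*s^2 - 2.72*s - 8.38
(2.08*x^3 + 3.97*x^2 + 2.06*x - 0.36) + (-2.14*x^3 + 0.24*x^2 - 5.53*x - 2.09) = -0.0600000000000001*x^3 + 4.21*x^2 - 3.47*x - 2.45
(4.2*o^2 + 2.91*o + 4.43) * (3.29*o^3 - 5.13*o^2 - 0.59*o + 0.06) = 13.818*o^5 - 11.9721*o^4 - 2.8316*o^3 - 24.1908*o^2 - 2.4391*o + 0.2658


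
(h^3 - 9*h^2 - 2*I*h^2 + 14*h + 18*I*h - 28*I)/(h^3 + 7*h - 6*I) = (h^2 - 9*h + 14)/(h^2 + 2*I*h + 3)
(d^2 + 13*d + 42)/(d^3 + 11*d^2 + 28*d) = (d + 6)/(d*(d + 4))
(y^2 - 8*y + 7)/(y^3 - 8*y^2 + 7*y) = 1/y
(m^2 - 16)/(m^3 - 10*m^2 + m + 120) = (m^2 - 16)/(m^3 - 10*m^2 + m + 120)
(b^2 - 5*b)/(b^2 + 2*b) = (b - 5)/(b + 2)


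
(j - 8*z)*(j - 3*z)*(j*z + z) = j^3*z - 11*j^2*z^2 + j^2*z + 24*j*z^3 - 11*j*z^2 + 24*z^3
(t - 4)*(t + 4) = t^2 - 16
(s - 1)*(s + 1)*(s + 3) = s^3 + 3*s^2 - s - 3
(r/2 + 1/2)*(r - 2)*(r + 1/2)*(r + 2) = r^4/2 + 3*r^3/4 - 7*r^2/4 - 3*r - 1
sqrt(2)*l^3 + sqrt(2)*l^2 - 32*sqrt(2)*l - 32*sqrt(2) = (l - 4*sqrt(2))*(l + 4*sqrt(2))*(sqrt(2)*l + sqrt(2))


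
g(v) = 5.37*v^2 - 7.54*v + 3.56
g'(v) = 10.74*v - 7.54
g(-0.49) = 8.54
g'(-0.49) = -12.80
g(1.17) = 2.09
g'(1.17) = 5.03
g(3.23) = 35.23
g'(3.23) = 27.15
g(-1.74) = 32.94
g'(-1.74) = -26.23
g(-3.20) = 82.68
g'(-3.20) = -41.91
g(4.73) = 88.04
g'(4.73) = 43.26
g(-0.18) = 5.09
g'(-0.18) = -9.47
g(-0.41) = 7.55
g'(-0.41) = -11.94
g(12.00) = 686.36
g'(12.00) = 121.34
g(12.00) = 686.36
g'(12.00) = 121.34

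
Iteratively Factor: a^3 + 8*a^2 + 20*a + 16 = (a + 2)*(a^2 + 6*a + 8) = (a + 2)^2*(a + 4)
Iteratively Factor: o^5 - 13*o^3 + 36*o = (o - 3)*(o^4 + 3*o^3 - 4*o^2 - 12*o) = o*(o - 3)*(o^3 + 3*o^2 - 4*o - 12) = o*(o - 3)*(o + 2)*(o^2 + o - 6) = o*(o - 3)*(o + 2)*(o + 3)*(o - 2)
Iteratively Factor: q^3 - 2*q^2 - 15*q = (q)*(q^2 - 2*q - 15) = q*(q - 5)*(q + 3)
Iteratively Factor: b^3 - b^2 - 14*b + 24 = (b + 4)*(b^2 - 5*b + 6) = (b - 3)*(b + 4)*(b - 2)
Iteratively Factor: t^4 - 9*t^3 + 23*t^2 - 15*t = (t - 3)*(t^3 - 6*t^2 + 5*t) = t*(t - 3)*(t^2 - 6*t + 5) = t*(t - 5)*(t - 3)*(t - 1)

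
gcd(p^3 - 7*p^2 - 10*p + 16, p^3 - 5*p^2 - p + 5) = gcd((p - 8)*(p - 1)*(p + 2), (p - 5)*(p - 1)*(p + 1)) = p - 1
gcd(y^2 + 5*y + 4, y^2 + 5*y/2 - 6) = y + 4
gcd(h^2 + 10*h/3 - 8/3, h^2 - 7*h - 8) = 1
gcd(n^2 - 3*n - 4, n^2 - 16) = n - 4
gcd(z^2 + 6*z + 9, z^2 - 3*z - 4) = 1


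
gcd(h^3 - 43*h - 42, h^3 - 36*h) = h + 6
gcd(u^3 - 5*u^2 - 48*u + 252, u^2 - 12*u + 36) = u^2 - 12*u + 36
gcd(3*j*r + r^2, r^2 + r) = r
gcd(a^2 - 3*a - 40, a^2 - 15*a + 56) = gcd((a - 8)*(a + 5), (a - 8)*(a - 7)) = a - 8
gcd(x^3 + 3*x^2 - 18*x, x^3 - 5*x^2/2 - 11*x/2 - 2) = 1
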